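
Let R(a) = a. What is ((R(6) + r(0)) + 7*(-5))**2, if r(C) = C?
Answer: 841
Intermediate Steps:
((R(6) + r(0)) + 7*(-5))**2 = ((6 + 0) + 7*(-5))**2 = (6 - 35)**2 = (-29)**2 = 841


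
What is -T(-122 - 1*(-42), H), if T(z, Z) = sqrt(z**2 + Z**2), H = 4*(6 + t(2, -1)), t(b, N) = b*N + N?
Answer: -4*sqrt(409) ≈ -80.895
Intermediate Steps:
t(b, N) = N + N*b (t(b, N) = N*b + N = N + N*b)
H = 12 (H = 4*(6 - (1 + 2)) = 4*(6 - 1*3) = 4*(6 - 3) = 4*3 = 12)
T(z, Z) = sqrt(Z**2 + z**2)
-T(-122 - 1*(-42), H) = -sqrt(12**2 + (-122 - 1*(-42))**2) = -sqrt(144 + (-122 + 42)**2) = -sqrt(144 + (-80)**2) = -sqrt(144 + 6400) = -sqrt(6544) = -4*sqrt(409)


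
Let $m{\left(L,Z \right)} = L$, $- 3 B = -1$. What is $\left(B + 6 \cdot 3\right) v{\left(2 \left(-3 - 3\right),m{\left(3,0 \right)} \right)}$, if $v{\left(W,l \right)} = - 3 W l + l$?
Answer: $2035$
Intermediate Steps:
$B = \frac{1}{3}$ ($B = \left(- \frac{1}{3}\right) \left(-1\right) = \frac{1}{3} \approx 0.33333$)
$v{\left(W,l \right)} = l - 3 W l$ ($v{\left(W,l \right)} = - 3 W l + l = l - 3 W l$)
$\left(B + 6 \cdot 3\right) v{\left(2 \left(-3 - 3\right),m{\left(3,0 \right)} \right)} = \left(\frac{1}{3} + 6 \cdot 3\right) 3 \left(1 - 3 \cdot 2 \left(-3 - 3\right)\right) = \left(\frac{1}{3} + 18\right) 3 \left(1 - 3 \cdot 2 \left(-6\right)\right) = \frac{55 \cdot 3 \left(1 - -36\right)}{3} = \frac{55 \cdot 3 \left(1 + 36\right)}{3} = \frac{55 \cdot 3 \cdot 37}{3} = \frac{55}{3} \cdot 111 = 2035$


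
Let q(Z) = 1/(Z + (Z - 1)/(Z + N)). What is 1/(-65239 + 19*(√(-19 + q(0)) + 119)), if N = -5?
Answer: -31489/1983116769 - 19*I*√14/3966233538 ≈ -1.5879e-5 - 1.7924e-8*I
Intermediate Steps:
q(Z) = 1/(Z + (-1 + Z)/(-5 + Z)) (q(Z) = 1/(Z + (Z - 1)/(Z - 5)) = 1/(Z + (-1 + Z)/(-5 + Z)))
1/(-65239 + 19*(√(-19 + q(0)) + 119)) = 1/(-65239 + 19*(√(-19 + (-5 + 0)/(-1 + 0² - 4*0)) + 119)) = 1/(-65239 + 19*(√(-19 - 5/(-1 + 0 + 0)) + 119)) = 1/(-65239 + 19*(√(-19 - 5/(-1)) + 119)) = 1/(-65239 + 19*(√(-19 - 1*(-5)) + 119)) = 1/(-65239 + 19*(√(-19 + 5) + 119)) = 1/(-65239 + 19*(√(-14) + 119)) = 1/(-65239 + 19*(I*√14 + 119)) = 1/(-65239 + 19*(119 + I*√14)) = 1/(-65239 + (2261 + 19*I*√14)) = 1/(-62978 + 19*I*√14)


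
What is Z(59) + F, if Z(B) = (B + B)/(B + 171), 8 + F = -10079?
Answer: -1159946/115 ≈ -10086.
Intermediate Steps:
F = -10087 (F = -8 - 10079 = -10087)
Z(B) = 2*B/(171 + B) (Z(B) = (2*B)/(171 + B) = 2*B/(171 + B))
Z(59) + F = 2*59/(171 + 59) - 10087 = 2*59/230 - 10087 = 2*59*(1/230) - 10087 = 59/115 - 10087 = -1159946/115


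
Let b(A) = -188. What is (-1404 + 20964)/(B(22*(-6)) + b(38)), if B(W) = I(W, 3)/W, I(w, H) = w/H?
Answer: -58680/563 ≈ -104.23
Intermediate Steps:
B(W) = ⅓ (B(W) = (W/3)/W = ⅓)
(-1404 + 20964)/(B(22*(-6)) + b(38)) = (-1404 + 20964)/(⅓ - 188) = 19560/(-563/3) = 19560*(-3/563) = -58680/563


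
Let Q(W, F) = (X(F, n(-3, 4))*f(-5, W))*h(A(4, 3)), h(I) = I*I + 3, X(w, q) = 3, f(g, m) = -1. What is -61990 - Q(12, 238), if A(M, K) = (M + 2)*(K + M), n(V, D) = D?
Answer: -56689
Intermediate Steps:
A(M, K) = (2 + M)*(K + M)
h(I) = 3 + I**2 (h(I) = I**2 + 3 = 3 + I**2)
Q(W, F) = -5301 (Q(W, F) = (3*(-1))*(3 + (4**2 + 2*3 + 2*4 + 3*4)**2) = -3*(3 + (16 + 6 + 8 + 12)**2) = -3*(3 + 42**2) = -3*(3 + 1764) = -3*1767 = -5301)
-61990 - Q(12, 238) = -61990 - 1*(-5301) = -61990 + 5301 = -56689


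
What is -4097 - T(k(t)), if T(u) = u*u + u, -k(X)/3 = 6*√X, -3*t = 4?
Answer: -3665 + 12*I*√3 ≈ -3665.0 + 20.785*I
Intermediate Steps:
t = -4/3 (t = -⅓*4 = -4/3 ≈ -1.3333)
k(X) = -18*√X
T(u) = u + u² (T(u) = u² + u = u + u²)
-4097 - T(k(t)) = -4097 - (-12*I*√3)*(1 - 12*I*√3) = -4097 - (-12)*I*√3*(1 - 12*I*√3) = -4097 + 12*I*√3*(1 - 12*I*√3)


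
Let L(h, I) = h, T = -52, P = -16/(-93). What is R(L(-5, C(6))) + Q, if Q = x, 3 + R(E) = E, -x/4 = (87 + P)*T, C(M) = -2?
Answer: 1685512/93 ≈ 18124.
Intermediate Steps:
P = 16/93 (P = -16*(-1/93) = 16/93 ≈ 0.17204)
x = 1686256/93 (x = -4*(87 + 16/93)*(-52) = -32428*(-52)/93 = -4*(-421564/93) = 1686256/93 ≈ 18132.)
R(E) = -3 + E
Q = 1686256/93 ≈ 18132.
R(L(-5, C(6))) + Q = (-3 - 5) + 1686256/93 = -8 + 1686256/93 = 1685512/93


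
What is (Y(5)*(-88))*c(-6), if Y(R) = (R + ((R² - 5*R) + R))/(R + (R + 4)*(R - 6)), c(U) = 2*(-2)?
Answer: -880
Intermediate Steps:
c(U) = -4
Y(R) = (R² - 3*R)/(R + (-6 + R)*(4 + R)) (Y(R) = (R + (R² - 4*R))/(R + (4 + R)*(-6 + R)) = (R² - 3*R)/(R + (-6 + R)*(4 + R)))
(Y(5)*(-88))*c(-6) = ((5*(-3 + 5)/(-24 + 5² - 1*5))*(-88))*(-4) = ((5*2/(-24 + 25 - 5))*(-88))*(-4) = ((5*2/(-4))*(-88))*(-4) = ((5*(-¼)*2)*(-88))*(-4) = -5/2*(-88)*(-4) = 220*(-4) = -880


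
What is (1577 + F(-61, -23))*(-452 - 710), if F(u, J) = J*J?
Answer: -2447172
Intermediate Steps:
F(u, J) = J²
(1577 + F(-61, -23))*(-452 - 710) = (1577 + (-23)²)*(-452 - 710) = (1577 + 529)*(-1162) = 2106*(-1162) = -2447172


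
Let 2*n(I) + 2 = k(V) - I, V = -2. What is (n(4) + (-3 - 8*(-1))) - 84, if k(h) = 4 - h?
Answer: -79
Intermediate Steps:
n(I) = 2 - I/2 (n(I) = -1 + ((4 - 1*(-2)) - I)/2 = -1 + ((4 + 2) - I)/2 = -1 + (6 - I)/2 = -1 + (3 - I/2) = 2 - I/2)
(n(4) + (-3 - 8*(-1))) - 84 = ((2 - ½*4) + (-3 - 8*(-1))) - 84 = ((2 - 2) + (-3 + 8)) - 84 = (0 + 5) - 84 = 5 - 84 = -79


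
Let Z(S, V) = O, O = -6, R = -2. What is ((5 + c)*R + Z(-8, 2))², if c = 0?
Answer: 256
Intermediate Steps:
Z(S, V) = -6
((5 + c)*R + Z(-8, 2))² = ((5 + 0)*(-2) - 6)² = (5*(-2) - 6)² = (-10 - 6)² = (-16)² = 256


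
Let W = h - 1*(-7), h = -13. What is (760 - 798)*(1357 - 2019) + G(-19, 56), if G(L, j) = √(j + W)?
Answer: 25156 + 5*√2 ≈ 25163.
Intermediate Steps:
W = -6 (W = -13 - 1*(-7) = -13 + 7 = -6)
G(L, j) = √(-6 + j) (G(L, j) = √(j - 6) = √(-6 + j))
(760 - 798)*(1357 - 2019) + G(-19, 56) = (760 - 798)*(1357 - 2019) + √(-6 + 56) = -38*(-662) + √50 = 25156 + 5*√2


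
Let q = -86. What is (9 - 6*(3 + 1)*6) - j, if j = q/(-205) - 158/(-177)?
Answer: -4946087/36285 ≈ -136.31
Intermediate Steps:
j = 47612/36285 (j = -86/(-205) - 158/(-177) = -86*(-1/205) - 158*(-1/177) = 86/205 + 158/177 = 47612/36285 ≈ 1.3122)
(9 - 6*(3 + 1)*6) - j = (9 - 6*(3 + 1)*6) - 1*47612/36285 = (9 - 24*6) - 47612/36285 = (9 - 6*24) - 47612/36285 = (9 - 144) - 47612/36285 = -135 - 47612/36285 = -4946087/36285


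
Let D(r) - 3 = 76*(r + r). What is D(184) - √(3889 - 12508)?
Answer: 27971 - 13*I*√51 ≈ 27971.0 - 92.839*I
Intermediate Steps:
D(r) = 3 + 152*r (D(r) = 3 + 76*(r + r) = 3 + 76*(2*r) = 3 + 152*r)
D(184) - √(3889 - 12508) = (3 + 152*184) - √(3889 - 12508) = (3 + 27968) - √(-8619) = 27971 - 13*I*√51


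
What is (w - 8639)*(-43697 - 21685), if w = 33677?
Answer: -1637034516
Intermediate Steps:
(w - 8639)*(-43697 - 21685) = (33677 - 8639)*(-43697 - 21685) = 25038*(-65382) = -1637034516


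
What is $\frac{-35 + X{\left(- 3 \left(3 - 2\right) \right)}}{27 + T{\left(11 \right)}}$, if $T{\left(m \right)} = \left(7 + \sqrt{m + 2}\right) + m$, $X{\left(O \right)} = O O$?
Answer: $- \frac{585}{1006} + \frac{13 \sqrt{13}}{1006} \approx -0.53492$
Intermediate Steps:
$X{\left(O \right)} = O^{2}$
$T{\left(m \right)} = 7 + m + \sqrt{2 + m}$ ($T{\left(m \right)} = \left(7 + \sqrt{2 + m}\right) + m = 7 + m + \sqrt{2 + m}$)
$\frac{-35 + X{\left(- 3 \left(3 - 2\right) \right)}}{27 + T{\left(11 \right)}} = \frac{-35 + \left(- 3 \left(3 - 2\right)\right)^{2}}{27 + \left(7 + 11 + \sqrt{2 + 11}\right)} = \frac{-35 + \left(\left(-3\right) 1\right)^{2}}{27 + \left(7 + 11 + \sqrt{13}\right)} = \frac{-35 + \left(-3\right)^{2}}{27 + \left(18 + \sqrt{13}\right)} = \frac{-35 + 9}{45 + \sqrt{13}} = - \frac{26}{45 + \sqrt{13}}$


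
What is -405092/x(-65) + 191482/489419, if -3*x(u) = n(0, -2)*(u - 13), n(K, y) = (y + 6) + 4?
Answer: -49554973323/25449788 ≈ -1947.2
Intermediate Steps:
n(K, y) = 10 + y (n(K, y) = (6 + y) + 4 = 10 + y)
x(u) = 104/3 - 8*u/3 (x(u) = -(10 - 2)*(u - 13)/3 = -8*(-13 + u)/3 = -(-104 + 8*u)/3 = 104/3 - 8*u/3)
-405092/x(-65) + 191482/489419 = -405092/(104/3 - 8/3*(-65)) + 191482/489419 = -405092/(104/3 + 520/3) + 191482*(1/489419) = -405092/208 + 191482/489419 = -405092*1/208 + 191482/489419 = -101273/52 + 191482/489419 = -49554973323/25449788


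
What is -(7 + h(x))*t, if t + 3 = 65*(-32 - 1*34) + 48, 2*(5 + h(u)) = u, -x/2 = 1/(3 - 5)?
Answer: 21225/2 ≈ 10613.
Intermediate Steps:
x = 1 (x = -2/(3 - 5) = -2/(-2) = -2*(-½) = 1)
h(u) = -5 + u/2
t = -4245 (t = -3 + (65*(-32 - 1*34) + 48) = -3 + (65*(-32 - 34) + 48) = -3 + (65*(-66) + 48) = -3 + (-4290 + 48) = -3 - 4242 = -4245)
-(7 + h(x))*t = -(7 + (-5 + (½)*1))*(-4245) = -(7 + (-5 + ½))*(-4245) = -(7 - 9/2)*(-4245) = -5*(-4245)/2 = -1*(-21225/2) = 21225/2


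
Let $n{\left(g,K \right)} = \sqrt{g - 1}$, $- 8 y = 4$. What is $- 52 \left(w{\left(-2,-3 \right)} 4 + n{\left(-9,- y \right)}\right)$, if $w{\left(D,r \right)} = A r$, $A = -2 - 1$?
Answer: $-1872 - 52 i \sqrt{10} \approx -1872.0 - 164.44 i$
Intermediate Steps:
$y = - \frac{1}{2}$ ($y = \left(- \frac{1}{8}\right) 4 = - \frac{1}{2} \approx -0.5$)
$A = -3$
$n{\left(g,K \right)} = \sqrt{-1 + g}$
$w{\left(D,r \right)} = - 3 r$
$- 52 \left(w{\left(-2,-3 \right)} 4 + n{\left(-9,- y \right)}\right) = - 52 \left(\left(-3\right) \left(-3\right) 4 + \sqrt{-1 - 9}\right) = - 52 \left(9 \cdot 4 + \sqrt{-10}\right) = - 52 \left(36 + i \sqrt{10}\right) = -1872 - 52 i \sqrt{10}$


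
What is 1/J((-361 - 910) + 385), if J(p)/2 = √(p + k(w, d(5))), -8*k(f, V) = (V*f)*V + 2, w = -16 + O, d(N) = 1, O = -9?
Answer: -I*√1570/2355 ≈ -0.016825*I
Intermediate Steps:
w = -25 (w = -16 - 9 = -25)
k(f, V) = -¼ - f*V²/8 (k(f, V) = -((V*f)*V + 2)/8 = -(f*V² + 2)/8 = -(2 + f*V²)/8 = -¼ - f*V²/8)
J(p) = 2*√(23/8 + p) (J(p) = 2*√(p + (-¼ - ⅛*(-25)*1²)) = 2*√(p + (-¼ - ⅛*(-25)*1)) = 2*√(p + (-¼ + 25/8)) = 2*√(p + 23/8) = 2*√(23/8 + p))
1/J((-361 - 910) + 385) = 1/(√(46 + 16*((-361 - 910) + 385))/2) = 1/(√(46 + 16*(-1271 + 385))/2) = 1/(√(46 + 16*(-886))/2) = 1/(√(46 - 14176)/2) = 1/(√(-14130)/2) = 1/((3*I*√1570)/2) = 1/(3*I*√1570/2) = -I*√1570/2355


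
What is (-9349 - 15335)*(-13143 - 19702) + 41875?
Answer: 810787855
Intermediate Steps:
(-9349 - 15335)*(-13143 - 19702) + 41875 = -24684*(-32845) + 41875 = 810745980 + 41875 = 810787855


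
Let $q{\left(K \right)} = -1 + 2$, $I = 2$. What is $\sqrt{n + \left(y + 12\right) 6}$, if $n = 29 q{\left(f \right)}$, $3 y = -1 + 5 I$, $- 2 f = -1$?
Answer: $\sqrt{119} \approx 10.909$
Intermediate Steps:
$f = \frac{1}{2}$ ($f = \left(- \frac{1}{2}\right) \left(-1\right) = \frac{1}{2} \approx 0.5$)
$y = 3$ ($y = \frac{-1 + 5 \cdot 2}{3} = \frac{-1 + 10}{3} = \frac{1}{3} \cdot 9 = 3$)
$q{\left(K \right)} = 1$
$n = 29$ ($n = 29 \cdot 1 = 29$)
$\sqrt{n + \left(y + 12\right) 6} = \sqrt{29 + \left(3 + 12\right) 6} = \sqrt{29 + 15 \cdot 6} = \sqrt{29 + 90} = \sqrt{119}$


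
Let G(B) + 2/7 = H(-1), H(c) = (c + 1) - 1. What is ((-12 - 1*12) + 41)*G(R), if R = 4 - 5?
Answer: -153/7 ≈ -21.857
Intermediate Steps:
H(c) = c (H(c) = (1 + c) - 1 = c)
R = -1
G(B) = -9/7 (G(B) = -2/7 - 1 = -9/7)
((-12 - 1*12) + 41)*G(R) = ((-12 - 1*12) + 41)*(-9/7) = ((-12 - 12) + 41)*(-9/7) = (-24 + 41)*(-9/7) = 17*(-9/7) = -153/7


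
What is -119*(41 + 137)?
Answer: -21182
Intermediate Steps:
-119*(41 + 137) = -119*178 = -1*21182 = -21182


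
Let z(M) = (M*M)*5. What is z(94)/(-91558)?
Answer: -22090/45779 ≈ -0.48254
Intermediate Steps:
z(M) = 5*M² (z(M) = M²*5 = 5*M²)
z(94)/(-91558) = (5*94²)/(-91558) = (5*8836)*(-1/91558) = 44180*(-1/91558) = -22090/45779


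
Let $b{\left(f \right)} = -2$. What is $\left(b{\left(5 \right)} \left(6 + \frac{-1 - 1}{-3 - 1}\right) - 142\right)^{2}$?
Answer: $24025$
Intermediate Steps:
$\left(b{\left(5 \right)} \left(6 + \frac{-1 - 1}{-3 - 1}\right) - 142\right)^{2} = \left(- 2 \left(6 + \frac{-1 - 1}{-3 - 1}\right) - 142\right)^{2} = \left(- 2 \left(6 - \frac{2}{-4}\right) - 142\right)^{2} = \left(- 2 \left(6 - - \frac{1}{2}\right) - 142\right)^{2} = \left(- 2 \left(6 + \frac{1}{2}\right) - 142\right)^{2} = \left(\left(-2\right) \frac{13}{2} - 142\right)^{2} = \left(-13 - 142\right)^{2} = \left(-155\right)^{2} = 24025$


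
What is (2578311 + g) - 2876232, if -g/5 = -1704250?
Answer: 8223329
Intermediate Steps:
g = 8521250 (g = -5*(-1704250) = 8521250)
(2578311 + g) - 2876232 = (2578311 + 8521250) - 2876232 = 11099561 - 2876232 = 8223329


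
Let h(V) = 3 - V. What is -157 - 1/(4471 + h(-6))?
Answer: -703361/4480 ≈ -157.00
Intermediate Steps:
-157 - 1/(4471 + h(-6)) = -157 - 1/(4471 + (3 - 1*(-6))) = -157 - 1/(4471 + (3 + 6)) = -157 - 1/(4471 + 9) = -157 - 1/4480 = -703361/4480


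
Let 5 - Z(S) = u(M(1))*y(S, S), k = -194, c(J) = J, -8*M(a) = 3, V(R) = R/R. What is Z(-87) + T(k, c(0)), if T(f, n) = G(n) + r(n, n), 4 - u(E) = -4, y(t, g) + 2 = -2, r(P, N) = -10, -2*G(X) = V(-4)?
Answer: 53/2 ≈ 26.500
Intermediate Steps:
V(R) = 1
G(X) = -1/2 (G(X) = -1/2*1 = -1/2)
y(t, g) = -4 (y(t, g) = -2 - 2 = -4)
M(a) = -3/8 (M(a) = -1/8*3 = -3/8)
u(E) = 8 (u(E) = 4 - 1*(-4) = 4 + 4 = 8)
Z(S) = 37 (Z(S) = 5 - 8*(-4) = 5 - 1*(-32) = 5 + 32 = 37)
T(f, n) = -21/2 (T(f, n) = -1/2 - 10 = -21/2)
Z(-87) + T(k, c(0)) = 37 - 21/2 = 53/2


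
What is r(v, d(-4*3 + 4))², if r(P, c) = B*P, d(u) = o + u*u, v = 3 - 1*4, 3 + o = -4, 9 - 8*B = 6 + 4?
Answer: 1/64 ≈ 0.015625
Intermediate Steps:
B = -⅛ (B = 9/8 - (6 + 4)/8 = 9/8 - ⅛*10 = 9/8 - 5/4 = -⅛ ≈ -0.12500)
o = -7 (o = -3 - 4 = -7)
v = -1 (v = 3 - 4 = -1)
d(u) = -7 + u² (d(u) = -7 + u*u = -7 + u²)
r(P, c) = -P/8
r(v, d(-4*3 + 4))² = (-⅛*(-1))² = (⅛)² = 1/64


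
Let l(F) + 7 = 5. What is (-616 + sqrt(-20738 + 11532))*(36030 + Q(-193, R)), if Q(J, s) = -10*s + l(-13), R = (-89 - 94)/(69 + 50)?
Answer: -377446256/17 + 4289162*I*sqrt(9206)/119 ≈ -2.2203e+7 + 3.4583e+6*I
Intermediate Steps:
l(F) = -2 (l(F) = -7 + 5 = -2)
R = -183/119 ≈ -1.5378
Q(J, s) = -2 - 10*s (Q(J, s) = -10*s - 2 = -2 - 10*s)
(-616 + sqrt(-20738 + 11532))*(36030 + Q(-193, R)) = (-616 + sqrt(-20738 + 11532))*(36030 + (-2 - 10*(-183/119))) = (-616 + sqrt(-9206))*(36030 + (-2 + 1830/119)) = (-616 + I*sqrt(9206))*(36030 + 1592/119) = (-616 + I*sqrt(9206))*(4289162/119) = -377446256/17 + 4289162*I*sqrt(9206)/119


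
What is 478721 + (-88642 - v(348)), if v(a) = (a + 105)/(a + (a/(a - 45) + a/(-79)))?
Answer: 1072989811445/2750708 ≈ 3.9008e+5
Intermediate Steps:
v(a) = (105 + a)/(78*a/79 + a/(-45 + a)) (v(a) = (105 + a)/(a + (a/(-45 + a) + a*(-1/79))) = (105 + a)/(a + (a/(-45 + a) - a/79)) = (105 + a)/(a + (-a/79 + a/(-45 + a))) = (105 + a)/(78*a/79 + a/(-45 + a)))
478721 + (-88642 - v(348)) = 478721 + (-88642 - 79*(-4725 + 348**2 + 60*348)/(348*(-3431 + 78*348))) = 478721 + (-88642 - 79*(-4725 + 121104 + 20880)/(348*(-3431 + 27144))) = 478721 + (-88642 - 79*137259/(348*23713)) = 478721 + (-88642 - 1*3614487/2750708) = 478721 + (-88642 - 3614487/2750708) = 478721 - 243831873023/2750708 = 1072989811445/2750708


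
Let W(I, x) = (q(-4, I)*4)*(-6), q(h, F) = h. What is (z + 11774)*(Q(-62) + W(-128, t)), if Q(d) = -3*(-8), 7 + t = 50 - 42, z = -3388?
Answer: 1006320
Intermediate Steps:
t = 1 (t = -7 + (50 - 42) = -7 + 8 = 1)
Q(d) = 24
W(I, x) = 96 (W(I, x) = -4*4*(-6) = -16*(-6) = 96)
(z + 11774)*(Q(-62) + W(-128, t)) = (-3388 + 11774)*(24 + 96) = 8386*120 = 1006320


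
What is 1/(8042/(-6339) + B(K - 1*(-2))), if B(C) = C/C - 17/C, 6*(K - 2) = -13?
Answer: -69729/665311 ≈ -0.10481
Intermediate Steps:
K = -⅙ (K = 2 + (⅙)*(-13) = 2 - 13/6 = -⅙ ≈ -0.16667)
B(C) = 1 - 17/C
1/(8042/(-6339) + B(K - 1*(-2))) = 1/(8042/(-6339) + (-17 + (-⅙ - 1*(-2)))/(-⅙ - 1*(-2))) = 1/(8042*(-1/6339) + (-17 + (-⅙ + 2))/(-⅙ + 2)) = 1/(-8042/6339 + (-17 + 11/6)/(11/6)) = 1/(-8042/6339 + (6/11)*(-91/6)) = 1/(-8042/6339 - 91/11) = 1/(-665311/69729) = -69729/665311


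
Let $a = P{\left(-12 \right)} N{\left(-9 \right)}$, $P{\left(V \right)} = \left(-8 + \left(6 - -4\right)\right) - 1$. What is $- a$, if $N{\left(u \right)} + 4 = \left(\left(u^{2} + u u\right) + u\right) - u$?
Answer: $-158$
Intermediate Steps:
$P{\left(V \right)} = 1$ ($P{\left(V \right)} = \left(-8 + \left(6 + 4\right)\right) - 1 = \left(-8 + 10\right) - 1 = 2 - 1 = 1$)
$N{\left(u \right)} = -4 + 2 u^{2}$ ($N{\left(u \right)} = -4 - \left(- u^{2} - u u\right) = -4 + \left(\left(\left(u^{2} + u^{2}\right) + u\right) - u\right) = -4 + \left(\left(2 u^{2} + u\right) - u\right) = -4 + \left(\left(u + 2 u^{2}\right) - u\right) = -4 + 2 u^{2}$)
$a = 158$ ($a = 1 \left(-4 + 2 \left(-9\right)^{2}\right) = 1 \left(-4 + 2 \cdot 81\right) = 1 \left(-4 + 162\right) = 1 \cdot 158 = 158$)
$- a = \left(-1\right) 158 = -158$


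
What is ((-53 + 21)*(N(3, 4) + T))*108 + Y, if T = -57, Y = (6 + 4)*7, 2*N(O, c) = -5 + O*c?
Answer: 184966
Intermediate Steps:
N(O, c) = -5/2 + O*c/2 (N(O, c) = (-5 + O*c)/2 = -5/2 + O*c/2)
Y = 70 (Y = 10*7 = 70)
((-53 + 21)*(N(3, 4) + T))*108 + Y = ((-53 + 21)*((-5/2 + (1/2)*3*4) - 57))*108 + 70 = -32*((-5/2 + 6) - 57)*108 + 70 = -32*(7/2 - 57)*108 + 70 = -32*(-107/2)*108 + 70 = 1712*108 + 70 = 184896 + 70 = 184966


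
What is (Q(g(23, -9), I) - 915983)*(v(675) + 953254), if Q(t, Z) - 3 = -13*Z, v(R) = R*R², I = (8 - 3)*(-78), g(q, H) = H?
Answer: -281015852507390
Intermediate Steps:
I = -390 (I = 5*(-78) = -390)
v(R) = R³
Q(t, Z) = 3 - 13*Z
(Q(g(23, -9), I) - 915983)*(v(675) + 953254) = ((3 - 13*(-390)) - 915983)*(675³ + 953254) = ((3 + 5070) - 915983)*(307546875 + 953254) = (5073 - 915983)*308500129 = -910910*308500129 = -281015852507390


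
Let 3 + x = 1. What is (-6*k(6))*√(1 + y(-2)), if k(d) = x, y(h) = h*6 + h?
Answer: 12*I*√13 ≈ 43.267*I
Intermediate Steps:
x = -2 (x = -3 + 1 = -2)
y(h) = 7*h (y(h) = 6*h + h = 7*h)
k(d) = -2
(-6*k(6))*√(1 + y(-2)) = (-6*(-2))*√(1 + 7*(-2)) = 12*√(1 - 14) = 12*√(-13) = 12*(I*√13) = 12*I*√13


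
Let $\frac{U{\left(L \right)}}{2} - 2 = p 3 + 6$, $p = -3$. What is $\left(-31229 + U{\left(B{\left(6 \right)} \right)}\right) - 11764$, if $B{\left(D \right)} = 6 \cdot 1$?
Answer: $-42995$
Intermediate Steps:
$B{\left(D \right)} = 6$
$U{\left(L \right)} = -2$ ($U{\left(L \right)} = 4 + 2 \left(\left(-3\right) 3 + 6\right) = 4 + 2 \left(-9 + 6\right) = 4 + 2 \left(-3\right) = 4 - 6 = -2$)
$\left(-31229 + U{\left(B{\left(6 \right)} \right)}\right) - 11764 = \left(-31229 - 2\right) - 11764 = -31231 - 11764 = -42995$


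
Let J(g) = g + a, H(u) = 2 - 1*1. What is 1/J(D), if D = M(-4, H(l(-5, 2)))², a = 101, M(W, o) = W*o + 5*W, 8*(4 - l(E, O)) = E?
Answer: 1/677 ≈ 0.0014771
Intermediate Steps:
l(E, O) = 4 - E/8
H(u) = 1 (H(u) = 2 - 1 = 1)
M(W, o) = 5*W + W*o
D = 576 (D = (-4*(5 + 1))² = (-4*6)² = (-24)² = 576)
J(g) = 101 + g (J(g) = g + 101 = 101 + g)
1/J(D) = 1/(101 + 576) = 1/677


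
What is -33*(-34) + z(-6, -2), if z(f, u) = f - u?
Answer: 1118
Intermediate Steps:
-33*(-34) + z(-6, -2) = -33*(-34) + (-6 - 1*(-2)) = 1122 + (-6 + 2) = 1122 - 4 = 1118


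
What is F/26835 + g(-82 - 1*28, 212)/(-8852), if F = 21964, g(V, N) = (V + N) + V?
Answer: 48660002/59385855 ≈ 0.81939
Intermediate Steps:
g(V, N) = N + 2*V (g(V, N) = (N + V) + V = N + 2*V)
F/26835 + g(-82 - 1*28, 212)/(-8852) = 21964/26835 + (212 + 2*(-82 - 1*28))/(-8852) = 21964*(1/26835) + (212 + 2*(-82 - 28))*(-1/8852) = 21964/26835 + (212 + 2*(-110))*(-1/8852) = 21964/26835 + (212 - 220)*(-1/8852) = 21964/26835 - 8*(-1/8852) = 21964/26835 + 2/2213 = 48660002/59385855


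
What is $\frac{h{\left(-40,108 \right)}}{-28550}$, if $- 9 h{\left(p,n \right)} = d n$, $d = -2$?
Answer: $- \frac{12}{14275} \approx -0.00084063$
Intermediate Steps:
$h{\left(p,n \right)} = \frac{2 n}{9}$ ($h{\left(p,n \right)} = - \frac{\left(-2\right) n}{9} = \frac{2 n}{9}$)
$\frac{h{\left(-40,108 \right)}}{-28550} = \frac{\frac{2}{9} \cdot 108}{-28550} = 24 \left(- \frac{1}{28550}\right) = - \frac{12}{14275}$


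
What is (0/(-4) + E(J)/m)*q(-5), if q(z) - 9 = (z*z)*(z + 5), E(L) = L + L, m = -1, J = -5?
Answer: 90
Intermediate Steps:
E(L) = 2*L
q(z) = 9 + z²*(5 + z) (q(z) = 9 + (z*z)*(z + 5) = 9 + z²*(5 + z))
(0/(-4) + E(J)/m)*q(-5) = (0/(-4) + (2*(-5))/(-1))*(9 + (-5)³ + 5*(-5)²) = (0*(-¼) - 10*(-1))*(9 - 125 + 5*25) = (0 + 10)*(9 - 125 + 125) = 10*9 = 90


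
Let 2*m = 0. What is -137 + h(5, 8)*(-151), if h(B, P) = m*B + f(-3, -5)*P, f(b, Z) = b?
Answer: 3487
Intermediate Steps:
m = 0 (m = (½)*0 = 0)
h(B, P) = -3*P (h(B, P) = 0*B - 3*P = 0 - 3*P = -3*P)
-137 + h(5, 8)*(-151) = -137 - 3*8*(-151) = -137 - 24*(-151) = -137 + 3624 = 3487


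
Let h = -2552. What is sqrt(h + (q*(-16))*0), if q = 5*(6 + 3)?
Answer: 2*I*sqrt(638) ≈ 50.517*I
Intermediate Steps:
q = 45 (q = 5*9 = 45)
sqrt(h + (q*(-16))*0) = sqrt(-2552 + (45*(-16))*0) = sqrt(-2552 - 720*0) = sqrt(-2552 + 0) = sqrt(-2552) = 2*I*sqrt(638)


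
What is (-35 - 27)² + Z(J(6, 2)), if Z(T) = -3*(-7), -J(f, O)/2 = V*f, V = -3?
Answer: 3865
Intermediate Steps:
J(f, O) = 6*f (J(f, O) = -(-6)*f = 6*f)
Z(T) = 21
(-35 - 27)² + Z(J(6, 2)) = (-35 - 27)² + 21 = (-62)² + 21 = 3844 + 21 = 3865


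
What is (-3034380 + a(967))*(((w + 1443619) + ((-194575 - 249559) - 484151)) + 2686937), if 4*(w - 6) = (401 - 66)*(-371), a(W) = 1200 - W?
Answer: -38487617650981/4 ≈ -9.6219e+12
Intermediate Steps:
w = -124261/4 (w = 6 + ((401 - 66)*(-371))/4 = 6 + (335*(-371))/4 = 6 + (¼)*(-124285) = 6 - 124285/4 = -124261/4 ≈ -31065.)
(-3034380 + a(967))*(((w + 1443619) + ((-194575 - 249559) - 484151)) + 2686937) = (-3034380 + (1200 - 1*967))*(((-124261/4 + 1443619) + ((-194575 - 249559) - 484151)) + 2686937) = (-3034380 + (1200 - 967))*((5650215/4 + (-444134 - 484151)) + 2686937) = (-3034380 + 233)*((5650215/4 - 928285) + 2686937) = -3034147*(1937075/4 + 2686937) = -3034147*12684823/4 = -38487617650981/4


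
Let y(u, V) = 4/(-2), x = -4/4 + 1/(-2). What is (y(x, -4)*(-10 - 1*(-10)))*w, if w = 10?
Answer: 0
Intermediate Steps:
x = -3/2 (x = -4*1/4 + 1*(-1/2) = -1 - 1/2 = -3/2 ≈ -1.5000)
y(u, V) = -2 (y(u, V) = 4*(-1/2) = -2)
(y(x, -4)*(-10 - 1*(-10)))*w = -2*(-10 - 1*(-10))*10 = -2*(-10 + 10)*10 = -2*0*10 = 0*10 = 0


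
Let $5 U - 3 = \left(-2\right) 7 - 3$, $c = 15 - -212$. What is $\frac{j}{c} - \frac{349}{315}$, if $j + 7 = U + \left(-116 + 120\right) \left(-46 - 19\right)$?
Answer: $- \frac{32842}{14301} \approx -2.2965$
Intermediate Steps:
$c = 227$ ($c = 15 + 212 = 227$)
$U = - \frac{14}{5}$ ($U = \frac{3}{5} + \frac{\left(-2\right) 7 - 3}{5} = \frac{3}{5} + \frac{-14 - 3}{5} = \frac{3}{5} + \frac{1}{5} \left(-17\right) = \frac{3}{5} - \frac{17}{5} = - \frac{14}{5} \approx -2.8$)
$j = - \frac{1349}{5}$ ($j = -7 + \left(- \frac{14}{5} + \left(-116 + 120\right) \left(-46 - 19\right)\right) = -7 + \left(- \frac{14}{5} + 4 \left(-65\right)\right) = -7 - \frac{1314}{5} = - \frac{1349}{5} \approx -269.8$)
$\frac{j}{c} - \frac{349}{315} = - \frac{1349}{5 \cdot 227} - \frac{349}{315} = \left(- \frac{1349}{5}\right) \frac{1}{227} - \frac{349}{315} = - \frac{1349}{1135} - \frac{349}{315} = - \frac{32842}{14301}$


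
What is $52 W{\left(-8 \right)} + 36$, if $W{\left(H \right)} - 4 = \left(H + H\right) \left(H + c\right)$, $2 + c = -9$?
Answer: $16052$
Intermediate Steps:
$c = -11$ ($c = -2 - 9 = -11$)
$W{\left(H \right)} = 4 + 2 H \left(-11 + H\right)$ ($W{\left(H \right)} = 4 + \left(H + H\right) \left(H - 11\right) = 4 + 2 H \left(-11 + H\right)$)
$52 W{\left(-8 \right)} + 36 = 52 \left(4 - -176 + 2 \left(-8\right)^{2}\right) + 36 = 52 \left(4 + 176 + 2 \cdot 64\right) + 36 = 52 \left(4 + 176 + 128\right) + 36 = 52 \cdot 308 + 36 = 16016 + 36 = 16052$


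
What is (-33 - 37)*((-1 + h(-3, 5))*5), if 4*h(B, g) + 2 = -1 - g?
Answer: 1050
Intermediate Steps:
h(B, g) = -¾ - g/4 (h(B, g) = -½ + (-1 - g)/4 = -½ + (-¼ - g/4) = -¾ - g/4)
(-33 - 37)*((-1 + h(-3, 5))*5) = (-33 - 37)*((-1 + (-¾ - ¼*5))*5) = -70*(-1 + (-¾ - 5/4))*5 = -70*(-1 - 2)*5 = -(-210)*5 = -70*(-15) = 1050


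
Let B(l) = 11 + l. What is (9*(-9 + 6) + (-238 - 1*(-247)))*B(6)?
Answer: -306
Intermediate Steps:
(9*(-9 + 6) + (-238 - 1*(-247)))*B(6) = (9*(-9 + 6) + (-238 - 1*(-247)))*(11 + 6) = (9*(-3) + (-238 + 247))*17 = (-27 + 9)*17 = -18*17 = -306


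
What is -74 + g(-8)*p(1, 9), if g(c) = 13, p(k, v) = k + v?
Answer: 56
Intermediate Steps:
-74 + g(-8)*p(1, 9) = -74 + 13*(1 + 9) = -74 + 13*10 = -74 + 130 = 56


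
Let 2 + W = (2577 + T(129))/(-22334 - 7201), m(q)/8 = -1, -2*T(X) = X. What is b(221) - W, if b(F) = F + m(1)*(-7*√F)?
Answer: 878509/3938 + 56*√221 ≈ 1055.6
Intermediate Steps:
T(X) = -X/2
m(q) = -8 (m(q) = 8*(-1) = -8)
W = -8211/3938 (W = -2 + (2577 - ½*129)/(-22334 - 7201) = -2 + (2577 - 129/2)/(-29535) = -2 + (5025/2)*(-1/29535) = -2 - 335/3938 = -8211/3938 ≈ -2.0851)
b(F) = F + 56*√F (b(F) = F - (-56)*√F = F + 56*√F)
b(221) - W = (221 + 56*√221) - 1*(-8211/3938) = (221 + 56*√221) + 8211/3938 = 878509/3938 + 56*√221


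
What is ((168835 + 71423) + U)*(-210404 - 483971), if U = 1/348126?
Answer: -58077564238436875/348126 ≈ -1.6683e+11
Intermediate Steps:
U = 1/348126 ≈ 2.8725e-6
((168835 + 71423) + U)*(-210404 - 483971) = ((168835 + 71423) + 1/348126)*(-210404 - 483971) = (240258 + 1/348126)*(-694375) = (83640056509/348126)*(-694375) = -58077564238436875/348126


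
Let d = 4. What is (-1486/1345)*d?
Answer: -5944/1345 ≈ -4.4193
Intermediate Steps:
(-1486/1345)*d = -1486/1345*4 = -5944/1345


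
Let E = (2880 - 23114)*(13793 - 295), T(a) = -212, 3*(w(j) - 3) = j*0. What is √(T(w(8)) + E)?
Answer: 2*I*√68279686 ≈ 16526.0*I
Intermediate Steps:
w(j) = 3 (w(j) = 3 + (j*0)/3 = 3 + (⅓)*0 = 3 + 0 = 3)
E = -273118532 (E = -20234*13498 = -273118532)
√(T(w(8)) + E) = √(-212 - 273118532) = √(-273118744) = 2*I*√68279686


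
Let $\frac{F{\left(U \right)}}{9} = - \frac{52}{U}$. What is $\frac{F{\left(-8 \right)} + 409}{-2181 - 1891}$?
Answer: $- \frac{935}{8144} \approx -0.11481$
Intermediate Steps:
$F{\left(U \right)} = - \frac{468}{U}$ ($F{\left(U \right)} = 9 \left(- \frac{52}{U}\right) = - \frac{468}{U}$)
$\frac{F{\left(-8 \right)} + 409}{-2181 - 1891} = \frac{- \frac{468}{-8} + 409}{-2181 - 1891} = \frac{\left(-468\right) \left(- \frac{1}{8}\right) + 409}{-2181 - 1891} = \frac{\frac{117}{2} + 409}{-2181 - 1891} = \frac{935}{2 \left(-4072\right)} = \frac{935}{2} \left(- \frac{1}{4072}\right) = - \frac{935}{8144}$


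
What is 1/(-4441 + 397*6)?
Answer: -1/2059 ≈ -0.00048567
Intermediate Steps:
1/(-4441 + 397*6) = 1/(-4441 + 2382) = 1/(-2059) = -1/2059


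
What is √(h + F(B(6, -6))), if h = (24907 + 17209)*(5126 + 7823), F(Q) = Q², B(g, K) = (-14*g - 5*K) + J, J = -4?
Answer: 2*√136340862 ≈ 23353.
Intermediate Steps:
B(g, K) = -4 - 14*g - 5*K (B(g, K) = (-14*g - 5*K) - 4 = -4 - 14*g - 5*K)
h = 545360084 (h = 42116*12949 = 545360084)
√(h + F(B(6, -6))) = √(545360084 + (-4 - 14*6 - 5*(-6))²) = √(545360084 + (-4 - 84 + 30)²) = √(545360084 + (-58)²) = √(545360084 + 3364) = √545363448 = 2*√136340862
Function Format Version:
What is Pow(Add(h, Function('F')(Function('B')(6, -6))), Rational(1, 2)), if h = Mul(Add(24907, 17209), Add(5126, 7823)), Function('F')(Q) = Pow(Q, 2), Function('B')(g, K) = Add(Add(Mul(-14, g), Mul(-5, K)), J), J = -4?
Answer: Mul(2, Pow(136340862, Rational(1, 2))) ≈ 23353.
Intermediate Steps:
Function('B')(g, K) = Add(-4, Mul(-14, g), Mul(-5, K)) (Function('B')(g, K) = Add(Add(Mul(-14, g), Mul(-5, K)), -4) = Add(-4, Mul(-14, g), Mul(-5, K)))
h = 545360084 (h = Mul(42116, 12949) = 545360084)
Pow(Add(h, Function('F')(Function('B')(6, -6))), Rational(1, 2)) = Pow(Add(545360084, Pow(Add(-4, Mul(-14, 6), Mul(-5, -6)), 2)), Rational(1, 2)) = Pow(Add(545360084, Pow(Add(-4, -84, 30), 2)), Rational(1, 2)) = Pow(Add(545360084, Pow(-58, 2)), Rational(1, 2)) = Pow(Add(545360084, 3364), Rational(1, 2)) = Pow(545363448, Rational(1, 2)) = Mul(2, Pow(136340862, Rational(1, 2)))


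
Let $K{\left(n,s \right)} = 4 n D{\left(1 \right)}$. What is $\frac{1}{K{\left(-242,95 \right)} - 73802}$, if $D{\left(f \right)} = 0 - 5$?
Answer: $- \frac{1}{68962} \approx -1.4501 \cdot 10^{-5}$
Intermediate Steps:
$D{\left(f \right)} = -5$ ($D{\left(f \right)} = 0 - 5 = -5$)
$K{\left(n,s \right)} = - 20 n$ ($K{\left(n,s \right)} = 4 n \left(-5\right) = - 20 n$)
$\frac{1}{K{\left(-242,95 \right)} - 73802} = \frac{1}{\left(-20\right) \left(-242\right) - 73802} = \frac{1}{4840 - 73802} = \frac{1}{-68962} = - \frac{1}{68962}$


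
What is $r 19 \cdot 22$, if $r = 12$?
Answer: $5016$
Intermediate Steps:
$r 19 \cdot 22 = 12 \cdot 19 \cdot 22 = 228 \cdot 22 = 5016$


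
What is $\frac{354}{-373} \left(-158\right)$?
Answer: $\frac{55932}{373} \approx 149.95$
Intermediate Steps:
$\frac{354}{-373} \left(-158\right) = 354 \left(- \frac{1}{373}\right) \left(-158\right) = \left(- \frac{354}{373}\right) \left(-158\right) = \frac{55932}{373}$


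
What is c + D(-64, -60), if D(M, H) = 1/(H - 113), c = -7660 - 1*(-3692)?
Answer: -686465/173 ≈ -3968.0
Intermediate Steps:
c = -3968 (c = -7660 + 3692 = -3968)
D(M, H) = 1/(-113 + H)
c + D(-64, -60) = -3968 + 1/(-113 - 60) = -3968 + 1/(-173) = -3968 - 1/173 = -686465/173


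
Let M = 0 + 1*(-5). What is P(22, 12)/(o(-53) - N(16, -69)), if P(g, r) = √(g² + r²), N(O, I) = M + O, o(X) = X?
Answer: -√157/32 ≈ -0.39156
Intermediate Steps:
M = -5 (M = 0 - 5 = -5)
N(O, I) = -5 + O
P(22, 12)/(o(-53) - N(16, -69)) = √(22² + 12²)/(-53 - (-5 + 16)) = √(484 + 144)/(-53 - 1*11) = √628/(-53 - 11) = (2*√157)/(-64) = (2*√157)*(-1/64) = -√157/32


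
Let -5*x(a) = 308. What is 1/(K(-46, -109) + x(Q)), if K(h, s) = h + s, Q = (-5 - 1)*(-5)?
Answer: -5/1083 ≈ -0.0046168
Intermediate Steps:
Q = 30 (Q = -6*(-5) = 30)
x(a) = -308/5 (x(a) = -1/5*308 = -308/5)
1/(K(-46, -109) + x(Q)) = 1/((-46 - 109) - 308/5) = 1/(-155 - 308/5) = 1/(-1083/5) = -5/1083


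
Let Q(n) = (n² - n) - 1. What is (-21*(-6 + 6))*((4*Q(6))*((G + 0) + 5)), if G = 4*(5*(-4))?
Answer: 0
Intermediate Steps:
Q(n) = -1 + n² - n
G = -80 (G = 4*(-20) = -80)
(-21*(-6 + 6))*((4*Q(6))*((G + 0) + 5)) = (-21*(-6 + 6))*((4*(-1 + 6² - 1*6))*((-80 + 0) + 5)) = (-21*0)*((4*(-1 + 36 - 6))*(-80 + 5)) = 0*((4*29)*(-75)) = 0*(116*(-75)) = 0*(-8700) = 0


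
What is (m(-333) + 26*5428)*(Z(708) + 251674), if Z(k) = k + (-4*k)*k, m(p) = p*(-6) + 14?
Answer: -250877756360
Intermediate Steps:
m(p) = 14 - 6*p (m(p) = -6*p + 14 = 14 - 6*p)
Z(k) = k - 4*k²
(m(-333) + 26*5428)*(Z(708) + 251674) = ((14 - 6*(-333)) + 26*5428)*(708*(1 - 4*708) + 251674) = ((14 + 1998) + 141128)*(708*(1 - 2832) + 251674) = (2012 + 141128)*(708*(-2831) + 251674) = 143140*(-2004348 + 251674) = 143140*(-1752674) = -250877756360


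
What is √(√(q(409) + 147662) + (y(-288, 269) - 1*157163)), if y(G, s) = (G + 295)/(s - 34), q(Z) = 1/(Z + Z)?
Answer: √(-5807544681373720 + 45174050*√98804188906)/192230 ≈ 395.95*I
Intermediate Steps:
q(Z) = 1/(2*Z)
y(G, s) = (295 + G)/(-34 + s)
√(√(q(409) + 147662) + (y(-288, 269) - 1*157163)) = √(√((½)/409 + 147662) + ((295 - 288)/(-34 + 269) - 1*157163)) = √(√((½)*(1/409) + 147662) + (7/235 - 157163)) = √(√(1/818 + 147662) + ((1/235)*7 - 157163)) = √(√(120787517/818) + (7/235 - 157163)) = √(√98804188906/818 - 36933298/235) = √(-36933298/235 + √98804188906/818)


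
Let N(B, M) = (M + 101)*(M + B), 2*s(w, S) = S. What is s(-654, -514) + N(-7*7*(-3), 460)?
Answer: 340270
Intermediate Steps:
s(w, S) = S/2
N(B, M) = (101 + M)*(B + M)
s(-654, -514) + N(-7*7*(-3), 460) = (1/2)*(-514) + (460**2 + 101*(-7*7*(-3)) + 101*460 + (-7*7*(-3))*460) = -257 + (211600 + 101*(-49*(-3)) + 46460 - 49*(-3)*460) = -257 + (211600 + 101*147 + 46460 + 147*460) = -257 + (211600 + 14847 + 46460 + 67620) = -257 + 340527 = 340270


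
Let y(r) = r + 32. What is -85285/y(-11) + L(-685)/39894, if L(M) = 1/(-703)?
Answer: -265762103599/65439458 ≈ -4061.2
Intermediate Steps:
y(r) = 32 + r
L(M) = -1/703
-85285/y(-11) + L(-685)/39894 = -85285/(32 - 11) - 1/703/39894 = -85285/21 - 1/703*1/39894 = -85285*1/21 - 1/28045482 = -85285/21 - 1/28045482 = -265762103599/65439458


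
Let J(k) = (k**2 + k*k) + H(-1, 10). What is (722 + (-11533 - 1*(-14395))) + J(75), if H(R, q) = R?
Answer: 14833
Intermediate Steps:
J(k) = -1 + 2*k**2 (J(k) = (k**2 + k*k) - 1 = (k**2 + k**2) - 1 = 2*k**2 - 1 = -1 + 2*k**2)
(722 + (-11533 - 1*(-14395))) + J(75) = (722 + (-11533 - 1*(-14395))) + (-1 + 2*75**2) = (722 + (-11533 + 14395)) + (-1 + 2*5625) = (722 + 2862) + (-1 + 11250) = 3584 + 11249 = 14833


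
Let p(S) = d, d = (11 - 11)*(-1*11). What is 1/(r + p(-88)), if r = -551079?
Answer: -1/551079 ≈ -1.8146e-6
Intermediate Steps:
d = 0 (d = 0*(-11) = 0)
p(S) = 0
1/(r + p(-88)) = 1/(-551079 + 0) = 1/(-551079) = -1/551079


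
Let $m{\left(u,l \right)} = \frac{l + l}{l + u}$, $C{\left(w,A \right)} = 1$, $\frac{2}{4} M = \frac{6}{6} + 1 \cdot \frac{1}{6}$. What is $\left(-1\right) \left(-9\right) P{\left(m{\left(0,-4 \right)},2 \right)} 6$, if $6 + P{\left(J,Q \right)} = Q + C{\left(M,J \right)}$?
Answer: $-162$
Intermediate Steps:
$M = \frac{7}{3}$ ($M = 2 \left(\frac{6}{6} + 1 \cdot \frac{1}{6}\right) = 2 \left(6 \cdot \frac{1}{6} + 1 \cdot \frac{1}{6}\right) = 2 \left(1 + \frac{1}{6}\right) = 2 \cdot \frac{7}{6} = \frac{7}{3} \approx 2.3333$)
$m{\left(u,l \right)} = \frac{2 l}{l + u}$
$P{\left(J,Q \right)} = -5 + Q$ ($P{\left(J,Q \right)} = -6 + \left(Q + 1\right) = -6 + \left(1 + Q\right) = -5 + Q$)
$\left(-1\right) \left(-9\right) P{\left(m{\left(0,-4 \right)},2 \right)} 6 = \left(-1\right) \left(-9\right) \left(-5 + 2\right) 6 = 9 \left(-3\right) 6 = \left(-27\right) 6 = -162$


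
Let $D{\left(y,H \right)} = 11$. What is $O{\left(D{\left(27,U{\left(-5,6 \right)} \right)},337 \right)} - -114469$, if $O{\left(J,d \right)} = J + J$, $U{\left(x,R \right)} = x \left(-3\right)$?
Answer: $114491$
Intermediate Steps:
$U{\left(x,R \right)} = - 3 x$
$O{\left(J,d \right)} = 2 J$
$O{\left(D{\left(27,U{\left(-5,6 \right)} \right)},337 \right)} - -114469 = 2 \cdot 11 - -114469 = 22 + 114469 = 114491$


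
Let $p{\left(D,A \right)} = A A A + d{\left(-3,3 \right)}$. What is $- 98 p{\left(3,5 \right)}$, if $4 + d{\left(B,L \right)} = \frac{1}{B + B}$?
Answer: $- \frac{35525}{3} \approx -11842.0$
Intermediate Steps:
$d{\left(B,L \right)} = -4 + \frac{1}{2 B}$ ($d{\left(B,L \right)} = -4 + \frac{1}{B + B} = -4 + \frac{1}{2 B}$)
$p{\left(D,A \right)} = - \frac{25}{6} + A^{3}$ ($p{\left(D,A \right)} = A A A - \left(4 - \frac{1}{2 \left(-3\right)}\right) = A^{2} A + \left(-4 + \frac{1}{2} \left(- \frac{1}{3}\right)\right) = A^{3} - \frac{25}{6} = - \frac{25}{6} + A^{3}$)
$- 98 p{\left(3,5 \right)} = - 98 \left(- \frac{25}{6} + 5^{3}\right) = - 98 \left(- \frac{25}{6} + 125\right) = \left(-98\right) \frac{725}{6} = - \frac{35525}{3}$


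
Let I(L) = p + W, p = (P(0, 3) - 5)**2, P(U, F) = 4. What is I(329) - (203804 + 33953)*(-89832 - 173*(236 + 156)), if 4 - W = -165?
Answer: 37481915706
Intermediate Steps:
W = 169 (W = 4 - 1*(-165) = 4 + 165 = 169)
p = 1 (p = (4 - 5)**2 = (-1)**2 = 1)
I(L) = 170 (I(L) = 1 + 169 = 170)
I(329) - (203804 + 33953)*(-89832 - 173*(236 + 156)) = 170 - (203804 + 33953)*(-89832 - 173*(236 + 156)) = 170 - 237757*(-89832 - 173*392) = 170 - 237757*(-89832 - 67816) = 170 - 237757*(-157648) = 170 - 1*(-37481915536) = 170 + 37481915536 = 37481915706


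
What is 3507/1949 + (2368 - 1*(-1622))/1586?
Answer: 6669306/1545557 ≈ 4.3151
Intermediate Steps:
3507/1949 + (2368 - 1*(-1622))/1586 = 3507*(1/1949) + (2368 + 1622)*(1/1586) = 3507/1949 + 3990*(1/1586) = 3507/1949 + 1995/793 = 6669306/1545557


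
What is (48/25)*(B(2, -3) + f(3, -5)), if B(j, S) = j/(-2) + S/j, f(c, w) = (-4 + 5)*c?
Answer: 24/25 ≈ 0.96000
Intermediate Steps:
f(c, w) = c (f(c, w) = 1*c = c)
B(j, S) = -j/2 + S/j (B(j, S) = j*(-½) + S/j = -j/2 + S/j)
(48/25)*(B(2, -3) + f(3, -5)) = (48/25)*((-½*2 - 3/2) + 3) = (48*(1/25))*((-1 - 3*½) + 3) = 48*((-1 - 3/2) + 3)/25 = 48*(-5/2 + 3)/25 = (48/25)*(½) = 24/25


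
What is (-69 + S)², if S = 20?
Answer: 2401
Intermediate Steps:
(-69 + S)² = (-69 + 20)² = (-49)² = 2401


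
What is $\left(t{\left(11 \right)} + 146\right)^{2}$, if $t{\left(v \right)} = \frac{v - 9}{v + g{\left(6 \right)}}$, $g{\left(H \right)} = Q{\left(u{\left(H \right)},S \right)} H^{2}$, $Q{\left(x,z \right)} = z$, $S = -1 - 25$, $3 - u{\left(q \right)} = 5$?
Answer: $\frac{18237962304}{855625} \approx 21315.0$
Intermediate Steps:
$u{\left(q \right)} = -2$ ($u{\left(q \right)} = 3 - 5 = -2$)
$S = -26$ ($S = -1 - 25 = -26$)
$g{\left(H \right)} = - 26 H^{2}$
$t{\left(v \right)} = \frac{-9 + v}{-936 + v}$ ($t{\left(v \right)} = \frac{v - 9}{v - 26 \cdot 6^{2}} = \frac{-9 + v}{v - 936} = \frac{-9 + v}{-936 + v}$)
$\left(t{\left(11 \right)} + 146\right)^{2} = \left(\frac{-9 + 11}{-936 + 11} + 146\right)^{2} = \left(\frac{1}{-925} \cdot 2 + 146\right)^{2} = \left(\left(- \frac{1}{925}\right) 2 + 146\right)^{2} = \left(- \frac{2}{925} + 146\right)^{2} = \left(\frac{135048}{925}\right)^{2} = \frac{18237962304}{855625}$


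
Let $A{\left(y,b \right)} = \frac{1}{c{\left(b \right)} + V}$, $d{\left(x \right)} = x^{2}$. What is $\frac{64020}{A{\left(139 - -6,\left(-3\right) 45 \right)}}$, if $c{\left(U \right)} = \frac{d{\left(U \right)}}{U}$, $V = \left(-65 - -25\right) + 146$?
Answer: $-1856580$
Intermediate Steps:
$V = 106$ ($V = \left(-65 + 25\right) + 146 = -40 + 146 = 106$)
$c{\left(U \right)} = U$ ($c{\left(U \right)} = \frac{U^{2}}{U} = U$)
$A{\left(y,b \right)} = \frac{1}{106 + b}$ ($A{\left(y,b \right)} = \frac{1}{b + 106} = \frac{1}{106 + b}$)
$\frac{64020}{A{\left(139 - -6,\left(-3\right) 45 \right)}} = \frac{64020}{\frac{1}{106 - 135}} = \frac{64020}{\frac{1}{-29}} = \frac{64020}{- \frac{1}{29}} = 64020 \left(-29\right) = -1856580$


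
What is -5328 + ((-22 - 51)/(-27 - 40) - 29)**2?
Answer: -20420492/4489 ≈ -4549.0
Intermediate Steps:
-5328 + ((-22 - 51)/(-27 - 40) - 29)**2 = -5328 + (-73/(-67) - 29)**2 = -5328 + (-73*(-1/67) - 29)**2 = -5328 + (73/67 - 29)**2 = -5328 + (-1870/67)**2 = -5328 + 3496900/4489 = -20420492/4489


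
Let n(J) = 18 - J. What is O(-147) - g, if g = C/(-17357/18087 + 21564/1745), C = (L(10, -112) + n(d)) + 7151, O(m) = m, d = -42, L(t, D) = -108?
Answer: -277065367086/359740103 ≈ -770.18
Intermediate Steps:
C = 7103 (C = (-108 + (18 - 1*(-42))) + 7151 = (-108 + (18 + 42)) + 7151 = (-108 + 60) + 7151 = -48 + 7151 = 7103)
g = 224183571945/359740103 (g = 7103/(-17357/18087 + 21564/1745) = 7103/(359740103/31561815) = 7103*(31561815/359740103) = 224183571945/359740103 ≈ 623.18)
O(-147) - g = -147 - 1*224183571945/359740103 = -147 - 224183571945/359740103 = -277065367086/359740103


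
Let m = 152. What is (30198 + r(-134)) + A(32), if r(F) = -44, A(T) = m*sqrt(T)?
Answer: 30154 + 608*sqrt(2) ≈ 31014.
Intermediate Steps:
A(T) = 152*sqrt(T)
(30198 + r(-134)) + A(32) = (30198 - 44) + 152*sqrt(32) = 30154 + 152*(4*sqrt(2)) = 30154 + 608*sqrt(2)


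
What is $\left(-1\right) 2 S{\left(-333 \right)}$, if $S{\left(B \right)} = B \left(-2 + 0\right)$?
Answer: $-1332$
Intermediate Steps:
$S{\left(B \right)} = - 2 B$ ($S{\left(B \right)} = B \left(-2\right) = - 2 B$)
$\left(-1\right) 2 S{\left(-333 \right)} = \left(-1\right) 2 \left(\left(-2\right) \left(-333\right)\right) = \left(-2\right) 666 = -1332$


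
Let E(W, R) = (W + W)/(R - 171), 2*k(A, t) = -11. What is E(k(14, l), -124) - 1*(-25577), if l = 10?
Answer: 7545226/295 ≈ 25577.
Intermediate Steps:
k(A, t) = -11/2 (k(A, t) = (1/2)*(-11) = -11/2)
E(W, R) = 2*W/(-171 + R) (E(W, R) = (2*W)/(-171 + R) = 2*W/(-171 + R))
E(k(14, l), -124) - 1*(-25577) = 2*(-11/2)/(-171 - 124) - 1*(-25577) = 2*(-11/2)/(-295) + 25577 = 2*(-11/2)*(-1/295) + 25577 = 11/295 + 25577 = 7545226/295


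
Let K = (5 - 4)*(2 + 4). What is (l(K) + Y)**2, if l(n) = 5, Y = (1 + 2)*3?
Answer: 196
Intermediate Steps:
Y = 9 (Y = 3*3 = 9)
K = 6 (K = 1*6 = 6)
(l(K) + Y)**2 = (5 + 9)**2 = 14**2 = 196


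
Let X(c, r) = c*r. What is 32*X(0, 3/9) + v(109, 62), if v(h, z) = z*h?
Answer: 6758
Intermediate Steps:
v(h, z) = h*z
32*X(0, 3/9) + v(109, 62) = 32*(0*(3/9)) + 109*62 = 32*(0*(3*(1/9))) + 6758 = 32*(0*(1/3)) + 6758 = 32*0 + 6758 = 0 + 6758 = 6758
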